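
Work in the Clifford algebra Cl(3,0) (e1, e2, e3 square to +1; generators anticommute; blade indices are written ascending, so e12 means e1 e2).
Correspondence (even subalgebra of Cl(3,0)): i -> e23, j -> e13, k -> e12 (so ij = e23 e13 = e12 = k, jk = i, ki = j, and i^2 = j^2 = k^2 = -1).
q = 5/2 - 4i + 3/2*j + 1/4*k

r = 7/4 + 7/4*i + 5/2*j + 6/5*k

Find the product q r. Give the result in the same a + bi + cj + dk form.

In blades: q = 5/2 + 1/4*e12 + 3/2*e13 - 4*e23, r = 7/4 + 6/5*e12 + 5/2*e13 + 7/4*e23.
Distribute q over r term by term (generator squares from the signature, products reordered to ascending indices): (5/2)*r = 35/8 + 3*e12 + 25/4*e13 + 35/8*e23; (1/4*e12)*r = -3/10 + 7/16*e12 + 7/16*e13 - 5/8*e23; (3/2*e13)*r = -15/4 - 21/8*e12 + 21/8*e13 + 9/5*e23; (-4*e23)*r = 7 - 10*e12 + 24/5*e13 - 7*e23.
Sum: 293/40 - 147/16*e12 + 1129/80*e13 - 29/20*e23; translating back through the correspondence:
Answer: 293/40 - 29/20*i + 1129/80*j - 147/16*k


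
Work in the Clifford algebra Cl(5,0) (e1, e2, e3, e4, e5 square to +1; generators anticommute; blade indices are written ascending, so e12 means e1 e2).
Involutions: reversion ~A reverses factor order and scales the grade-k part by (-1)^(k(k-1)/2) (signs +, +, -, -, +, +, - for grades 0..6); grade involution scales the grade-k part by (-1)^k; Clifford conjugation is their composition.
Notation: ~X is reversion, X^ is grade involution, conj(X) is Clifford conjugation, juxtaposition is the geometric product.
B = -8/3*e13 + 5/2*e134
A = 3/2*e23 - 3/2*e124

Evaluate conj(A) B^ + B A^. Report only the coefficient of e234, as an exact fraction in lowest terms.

first term: 4*e12 - 15/4*e23 + 15/4*e124 - 4*e234
second term: 4*e12 + 15/4*e23 - 15/4*e124 - 4*e234
Answer: -8


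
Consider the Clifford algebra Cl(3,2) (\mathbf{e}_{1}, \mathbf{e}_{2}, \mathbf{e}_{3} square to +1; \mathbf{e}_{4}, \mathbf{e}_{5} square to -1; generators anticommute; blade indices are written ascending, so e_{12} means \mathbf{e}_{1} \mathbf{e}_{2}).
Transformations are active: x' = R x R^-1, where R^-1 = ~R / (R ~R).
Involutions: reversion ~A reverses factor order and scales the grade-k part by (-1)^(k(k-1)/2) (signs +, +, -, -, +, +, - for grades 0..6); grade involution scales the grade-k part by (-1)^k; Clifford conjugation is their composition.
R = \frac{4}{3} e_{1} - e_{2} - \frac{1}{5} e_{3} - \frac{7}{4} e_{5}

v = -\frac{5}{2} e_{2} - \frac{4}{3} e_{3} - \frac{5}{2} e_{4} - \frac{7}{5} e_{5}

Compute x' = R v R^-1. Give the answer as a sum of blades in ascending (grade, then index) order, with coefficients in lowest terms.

~R = \frac{4}{3} e_{1} - e_{2} - \frac{1}{5} e_{3} - \frac{7}{4} e_{5}, and R ~R = -\frac{881}{3600}, so R^-1 = ~R / (-\frac{881}{3600}).
R v = \frac{19}{60} - \frac{10}{3} e_{12} - \frac{16}{9} e_{13} - \frac{10}{3} e_{14} - \frac{28}{15} e_{15} + \frac{5}{6} e_{23} + \frac{5}{2} e_{24} - \frac{119}{40} e_{25} + \frac{1}{2} e_{34} - \frac{154}{75} e_{35} - \frac{35}{8} e_{45}
Answer: -\frac{3040}{881} e_{1} + \frac{8965}{1762} e_{2} + \frac{4892}{2643} e_{3} + \frac{5}{2} e_{4} + \frac{26117}{4405} e_{5}


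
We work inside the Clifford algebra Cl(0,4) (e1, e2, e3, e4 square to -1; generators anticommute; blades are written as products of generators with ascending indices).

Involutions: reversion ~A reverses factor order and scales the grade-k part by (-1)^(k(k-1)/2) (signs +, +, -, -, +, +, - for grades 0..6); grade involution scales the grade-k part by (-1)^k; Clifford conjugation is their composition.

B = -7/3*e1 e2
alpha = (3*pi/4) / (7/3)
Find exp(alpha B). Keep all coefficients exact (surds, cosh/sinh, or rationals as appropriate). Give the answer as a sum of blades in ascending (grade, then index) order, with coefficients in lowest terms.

B^2 = (-7/3)^2*(e1 e2)^2 = 49/9*(-1) = -49/9 (a basis 2-blade squares to minus the product of its generators' squares).
B^2 = -49/9 — since the square is negative, the closed form is circular: l = 7/3, alpha*l = 3*pi/4, so exp(alpha B) = cos(3*pi/4) + (sin(3*pi/4)/(7/3))*B = -sqrt(2)/2 + (3*sqrt(2)/14)*B.
Answer: -sqrt(2)/2 - sqrt(2)/2*e1 e2


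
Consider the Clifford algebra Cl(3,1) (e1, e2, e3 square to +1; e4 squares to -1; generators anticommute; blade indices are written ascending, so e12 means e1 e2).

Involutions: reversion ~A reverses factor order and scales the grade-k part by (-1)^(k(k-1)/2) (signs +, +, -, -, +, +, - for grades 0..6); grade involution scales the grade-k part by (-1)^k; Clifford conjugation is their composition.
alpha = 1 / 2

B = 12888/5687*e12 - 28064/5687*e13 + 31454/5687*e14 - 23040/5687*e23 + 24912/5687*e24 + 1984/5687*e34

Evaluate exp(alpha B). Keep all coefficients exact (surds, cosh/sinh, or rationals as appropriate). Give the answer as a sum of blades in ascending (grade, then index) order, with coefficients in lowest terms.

B^2 term by term: the squares give (12888/5687)^2*(e12)^2 + (-28064/5687)^2*(e13)^2 + (31454/5687)^2*(e14)^2 + (-23040/5687)^2*(e23)^2 + (24912/5687)^2*(e24)^2 + (1984/5687)^2*(e34)^2 = 166100544/32341969*(-1) + 787588096/32341969*(-1) + 989354116/32341969*(+1) + 530841600/32341969*(-1) + 620607744/32341969*(+1) + 3936256/32341969*(+1) = 4 (each basis 2-blade squares to minus the product of its generators' squares); cross terms between blades sharing an index anticommute and cancel; the commuting (index-disjoint) pairs give grade-4 terms 2*c*c'*(blade product), which cancel blade by blade — e1234: 51139584/32341969 + 1398260736/32341969 - 1449400320/32341969 = 0 — confirming B is simple. So B^2 = 4.
B^2 = 4 — the series telescopes hyperbolically here: l = 2, alpha*l = 1, so exp(alpha B) = cosh(1) + (sinh(1)/2)*B = cosh(1) + (sinh(1)/2)*B.
Answer: cosh(1) + 6444*sinh(1)/5687*e12 - 14032*sinh(1)/5687*e13 + 15727*sinh(1)/5687*e14 - 11520*sinh(1)/5687*e23 + 12456*sinh(1)/5687*e24 + 992*sinh(1)/5687*e34


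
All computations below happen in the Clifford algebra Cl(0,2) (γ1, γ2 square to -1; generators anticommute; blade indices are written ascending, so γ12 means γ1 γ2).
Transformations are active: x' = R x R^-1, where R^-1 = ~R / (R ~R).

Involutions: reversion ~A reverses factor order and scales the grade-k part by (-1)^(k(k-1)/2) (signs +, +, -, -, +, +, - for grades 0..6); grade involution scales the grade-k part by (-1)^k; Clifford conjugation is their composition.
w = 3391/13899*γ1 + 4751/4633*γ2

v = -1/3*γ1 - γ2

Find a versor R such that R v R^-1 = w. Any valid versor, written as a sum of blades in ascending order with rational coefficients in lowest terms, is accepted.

Key observation: q(v) = q(w) = -10/9 (sandwiches preserve the norm), so R = v + w = -414/4633*γ1 + 118/4633*γ2 works whenever it is invertible — the component of v along it is kept and (v - w)/2 reverses, sending v to w.
Answer: -414/4633*γ1 + 118/4633*γ2


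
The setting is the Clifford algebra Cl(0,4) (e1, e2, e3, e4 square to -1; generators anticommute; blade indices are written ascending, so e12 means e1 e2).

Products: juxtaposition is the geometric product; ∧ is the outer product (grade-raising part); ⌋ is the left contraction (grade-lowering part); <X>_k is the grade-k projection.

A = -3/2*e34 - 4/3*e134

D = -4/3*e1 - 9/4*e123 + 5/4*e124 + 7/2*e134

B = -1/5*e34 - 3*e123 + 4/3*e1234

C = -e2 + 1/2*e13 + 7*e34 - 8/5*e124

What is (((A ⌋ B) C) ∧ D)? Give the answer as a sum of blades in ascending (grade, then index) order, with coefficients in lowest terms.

step 1: -3/10 - 16/9*e2 + 2*e12
step 2: -16/9 + 2*e1 + 3/10*e2 + 16/5*e4 - 3/20*e13 + 128/45*e14 + e23 - 21/10*e34 + 8/9*e123 + 12/25*e124 - 112/9*e234 + 14*e1234
step 3: 64/27*e1 + 2/5*e12 + 64/15*e14 + 8/3*e123 - 20/9*e124 - 154/45*e134 - 5639/540*e1234
Answer: 64/27*e1 + 2/5*e12 + 64/15*e14 + 8/3*e123 - 20/9*e124 - 154/45*e134 - 5639/540*e1234


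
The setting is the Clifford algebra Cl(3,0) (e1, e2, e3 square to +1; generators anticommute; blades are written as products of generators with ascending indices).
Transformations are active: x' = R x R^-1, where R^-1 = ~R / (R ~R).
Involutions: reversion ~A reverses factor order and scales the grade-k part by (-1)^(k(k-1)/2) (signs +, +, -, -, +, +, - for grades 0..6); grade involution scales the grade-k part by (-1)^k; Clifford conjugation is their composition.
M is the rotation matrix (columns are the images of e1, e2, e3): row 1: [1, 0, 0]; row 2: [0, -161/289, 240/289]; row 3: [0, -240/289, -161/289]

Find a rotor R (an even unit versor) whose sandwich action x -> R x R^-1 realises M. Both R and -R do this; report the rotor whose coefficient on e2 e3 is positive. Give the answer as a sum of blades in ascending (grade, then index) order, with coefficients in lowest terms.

Method: write R = a + b12*e1 e2 + b13*e1 e3 + b23*e2 e3 with a^2 + b12^2 + b13^2 + b23^2 = 1 (so R^-1 = ~R). Expanding the columns R e_j ~R gives tr M = 4a^2 - 1 and, from the antisymmetric part, M21 - M12 = -4a*b12, M13 - M31 = 4a*b13, M32 - M23 = -4a*b23.
Here tr M = -33/289, so a^2 = (1 + tr M)/4 = 64/289 and a = ±8/17. Taking a = 8/17: M21 - M12 = 0, M13 - M31 = 0, M32 - M23 = -480/289, giving b12 = 0, b13 = 0, b23 = 15/17, i.e. R = 8/17 + 15/17*e2 e3.
Its e2 e3 coefficient is already positive.
Answer: 8/17 + 15/17*e2 e3. Sheet selection: the two-to-one cover makes ±R indistinguishable at the matrix level (trace -33/289), so uniqueness comes from the required sign on e2 e3.


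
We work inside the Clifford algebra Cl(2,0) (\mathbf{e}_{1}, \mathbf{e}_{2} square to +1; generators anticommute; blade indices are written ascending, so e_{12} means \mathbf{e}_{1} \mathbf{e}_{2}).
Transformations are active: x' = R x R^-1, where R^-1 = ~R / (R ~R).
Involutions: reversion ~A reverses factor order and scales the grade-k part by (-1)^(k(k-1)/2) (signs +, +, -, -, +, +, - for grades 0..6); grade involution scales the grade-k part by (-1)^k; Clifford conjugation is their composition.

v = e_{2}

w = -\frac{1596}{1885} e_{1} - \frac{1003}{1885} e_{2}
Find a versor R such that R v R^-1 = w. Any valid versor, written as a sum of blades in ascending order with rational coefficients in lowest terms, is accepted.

A norm check does it: q(v) = q(w) = 1, hence R = v + w = -\frac{1596}{1885} e_{1} + \frac{882}{1885} e_{2} realises the map — parallel part kept, (v - w)/2 negated, v carried to w.
Answer: -\frac{1596}{1885} e_{1} + \frac{882}{1885} e_{2}


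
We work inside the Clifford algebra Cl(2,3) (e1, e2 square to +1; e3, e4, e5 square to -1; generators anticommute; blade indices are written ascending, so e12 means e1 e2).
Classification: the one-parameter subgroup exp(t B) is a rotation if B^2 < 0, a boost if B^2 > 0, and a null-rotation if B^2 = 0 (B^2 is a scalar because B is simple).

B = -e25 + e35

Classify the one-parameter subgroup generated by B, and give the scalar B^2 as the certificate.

B^2 term by term: the squares give (-1)^2*(e25)^2 + (1)^2*(e35)^2 = 1*(+1) + 1*(-1) = 0 (each basis 2-blade squares to minus the product of its generators' squares); cross terms between blades sharing an index anticommute and cancel. So B^2 = 0.
Answer: null-rotation, certificate B^2 = 0. Certificate logic: 0 is a conjugation-invariant scalar, so its sign fixes rotation versus boost versus null-rotation outright.


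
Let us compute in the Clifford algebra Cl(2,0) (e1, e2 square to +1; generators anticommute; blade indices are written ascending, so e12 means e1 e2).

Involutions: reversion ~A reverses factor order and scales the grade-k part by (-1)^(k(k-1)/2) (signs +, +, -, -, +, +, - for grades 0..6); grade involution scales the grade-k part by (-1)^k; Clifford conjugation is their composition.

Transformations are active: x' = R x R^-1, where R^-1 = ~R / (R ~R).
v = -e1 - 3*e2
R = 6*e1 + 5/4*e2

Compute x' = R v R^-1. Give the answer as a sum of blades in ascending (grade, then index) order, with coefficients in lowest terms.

~R = 6*e1 + 5/4*e2, and R ~R = 601/16, so R^-1 = ~R / (601/16).
R v = -39/4 - 67/4*e12
Answer: -1271/601*e1 + 1413/601*e2


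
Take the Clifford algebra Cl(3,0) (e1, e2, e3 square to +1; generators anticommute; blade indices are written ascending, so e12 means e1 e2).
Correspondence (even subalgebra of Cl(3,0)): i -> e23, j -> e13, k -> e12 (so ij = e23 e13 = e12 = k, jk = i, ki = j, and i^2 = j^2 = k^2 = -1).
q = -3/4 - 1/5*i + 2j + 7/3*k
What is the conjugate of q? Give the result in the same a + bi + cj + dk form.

In blades: q = -3/4 + 7/3*e12 + 2*e13 - 1/5*e23.
Quaternion conjugation is reversion on the even subalgebra: the scalar is fixed and every grade-2 blade flips sign, giving -3/4 - 7/3*e12 - 2*e13 + 1/5*e23; translating back:
Answer: -3/4 + 1/5*i - 2j - 7/3*k


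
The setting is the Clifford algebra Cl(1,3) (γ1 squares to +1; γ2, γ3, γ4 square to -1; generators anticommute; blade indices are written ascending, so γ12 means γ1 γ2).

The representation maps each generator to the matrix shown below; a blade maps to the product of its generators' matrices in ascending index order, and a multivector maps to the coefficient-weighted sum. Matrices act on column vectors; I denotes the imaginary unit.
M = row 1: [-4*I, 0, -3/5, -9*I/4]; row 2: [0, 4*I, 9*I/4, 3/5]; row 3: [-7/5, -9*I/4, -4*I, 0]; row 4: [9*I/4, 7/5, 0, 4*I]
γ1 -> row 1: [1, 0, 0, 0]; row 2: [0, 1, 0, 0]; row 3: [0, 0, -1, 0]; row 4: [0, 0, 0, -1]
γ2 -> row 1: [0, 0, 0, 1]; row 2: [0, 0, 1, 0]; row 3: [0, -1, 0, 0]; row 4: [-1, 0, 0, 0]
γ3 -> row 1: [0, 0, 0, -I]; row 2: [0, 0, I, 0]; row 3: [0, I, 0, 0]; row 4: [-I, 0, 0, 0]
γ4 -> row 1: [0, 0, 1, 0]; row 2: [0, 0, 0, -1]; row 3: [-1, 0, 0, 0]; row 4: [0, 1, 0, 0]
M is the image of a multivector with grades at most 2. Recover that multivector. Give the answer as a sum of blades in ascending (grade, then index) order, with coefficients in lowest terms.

Method: the blade images are trace-orthogonal — tr(rho(e_A) rho(e_B)^-1) = 4 if A = B and 0 otherwise — and rho(e_A)^-1 = (e_A)^2 * rho(e_A) with (e_A)^2 = +1 or -1, so the coefficient of e_A in the preimage is (e_A)^2 * tr(M rho(e_A))/4.
Nonzero projections over blades of grade <= 2: γ4: (γ4)^2 = -1, tr(M rho(γ4)) = -8/5, coefficient 2/5; γ13: (γ13)^2 = +1, tr(M rho(γ13)) = 9, coefficient 9/4; γ14: (γ14)^2 = +1, tr(M rho(γ14)) = -4, coefficient -1; γ23: (γ23)^2 = -1, tr(M rho(γ23)) = -16, coefficient 4. Every other blade of grade <= 2 projects to 0.
Answer: 2/5*γ4 + 9/4*γ13 - γ14 + 4*γ23


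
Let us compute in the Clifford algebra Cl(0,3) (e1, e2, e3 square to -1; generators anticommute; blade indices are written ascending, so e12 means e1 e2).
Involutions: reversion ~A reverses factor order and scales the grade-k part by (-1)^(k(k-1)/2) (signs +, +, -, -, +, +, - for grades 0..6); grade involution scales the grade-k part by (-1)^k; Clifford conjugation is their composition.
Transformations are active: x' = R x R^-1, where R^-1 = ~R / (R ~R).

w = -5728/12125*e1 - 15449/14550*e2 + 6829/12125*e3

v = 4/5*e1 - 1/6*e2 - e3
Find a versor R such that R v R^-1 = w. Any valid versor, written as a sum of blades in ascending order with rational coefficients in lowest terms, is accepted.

Here q(v) = q(w) = -1501/900; the classical choice R = v + w = 3972/12125*e1 - 2979/2425*e2 - 5296/12125*e3 then realises v -> w under the sandwich.
Answer: 3972/12125*e1 - 2979/2425*e2 - 5296/12125*e3


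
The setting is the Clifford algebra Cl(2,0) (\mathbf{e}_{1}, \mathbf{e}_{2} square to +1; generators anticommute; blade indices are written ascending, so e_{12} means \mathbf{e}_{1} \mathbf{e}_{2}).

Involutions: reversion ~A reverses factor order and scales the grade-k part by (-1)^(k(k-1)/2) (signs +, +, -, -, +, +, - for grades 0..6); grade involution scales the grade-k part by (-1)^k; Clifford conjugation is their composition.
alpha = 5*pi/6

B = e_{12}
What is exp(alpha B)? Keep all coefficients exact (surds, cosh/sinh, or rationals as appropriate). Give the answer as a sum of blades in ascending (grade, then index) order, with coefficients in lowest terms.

B^2 = (1)^2*(e_{12})^2 = 1*(-1) = -1 (a basis 2-blade squares to minus the product of its generators' squares).
B^2 = -1 — the series telescopes trigonometrically here: l = 1, alpha*l = \frac{5 \pi}{6}, so exp(alpha B) = cos(\frac{5 \pi}{6}) + (sin(\frac{5 \pi}{6})/1)*B = - \frac{\sqrt{3}}{2} + (\frac{1}{2})*B.
Answer: - \frac{\sqrt{3}}{2} + \frac{1}{2} e_{12}


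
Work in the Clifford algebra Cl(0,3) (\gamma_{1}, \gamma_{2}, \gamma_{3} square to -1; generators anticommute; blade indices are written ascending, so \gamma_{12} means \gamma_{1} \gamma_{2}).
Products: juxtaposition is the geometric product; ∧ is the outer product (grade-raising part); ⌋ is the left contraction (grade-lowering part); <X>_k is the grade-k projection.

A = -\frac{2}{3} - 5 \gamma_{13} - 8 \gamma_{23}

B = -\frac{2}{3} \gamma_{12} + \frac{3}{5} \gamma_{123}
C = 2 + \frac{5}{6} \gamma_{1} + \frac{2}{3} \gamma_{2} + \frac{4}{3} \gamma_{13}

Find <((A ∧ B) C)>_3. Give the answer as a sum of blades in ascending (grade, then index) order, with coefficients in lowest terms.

step 1: \frac{4}{9} \gamma_{12} - \frac{2}{5} \gamma_{123}
step 2: -\frac{8}{27} \gamma_{1} - \frac{22}{135} \gamma_{2} + \frac{8}{9} \gamma_{12} - \frac{4}{15} \gamma_{13} + \frac{25}{27} \gamma_{23} - \frac{4}{5} \gamma_{123}
step 3: -\frac{4}{5} \gamma_{123}
Answer: -\frac{4}{5} \gamma_{123}


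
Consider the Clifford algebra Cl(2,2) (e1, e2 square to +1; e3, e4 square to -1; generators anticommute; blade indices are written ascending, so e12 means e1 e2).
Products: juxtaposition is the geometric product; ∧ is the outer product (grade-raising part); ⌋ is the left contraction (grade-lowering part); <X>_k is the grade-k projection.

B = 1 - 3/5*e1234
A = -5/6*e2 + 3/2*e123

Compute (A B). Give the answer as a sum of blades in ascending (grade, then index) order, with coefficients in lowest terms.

step 1: -5/6*e2 - 9/10*e4 + 3/2*e123 - 1/2*e134
Answer: -5/6*e2 - 9/10*e4 + 3/2*e123 - 1/2*e134


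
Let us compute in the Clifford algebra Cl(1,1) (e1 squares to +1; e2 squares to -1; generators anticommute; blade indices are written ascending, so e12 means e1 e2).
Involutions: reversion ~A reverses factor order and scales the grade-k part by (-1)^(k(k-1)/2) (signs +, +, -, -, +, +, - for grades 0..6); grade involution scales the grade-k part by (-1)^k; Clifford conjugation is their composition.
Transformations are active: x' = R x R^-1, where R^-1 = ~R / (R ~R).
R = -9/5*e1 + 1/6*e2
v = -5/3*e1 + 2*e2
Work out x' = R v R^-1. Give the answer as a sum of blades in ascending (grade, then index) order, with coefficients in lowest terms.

~R = -9/5*e1 + 1/6*e2, and R ~R = 2891/900, so R^-1 = ~R / (2891/900).
R v = 8/3 - 299/90*e12
Answer: -11465/8673*e1 - 4982/2891*e2


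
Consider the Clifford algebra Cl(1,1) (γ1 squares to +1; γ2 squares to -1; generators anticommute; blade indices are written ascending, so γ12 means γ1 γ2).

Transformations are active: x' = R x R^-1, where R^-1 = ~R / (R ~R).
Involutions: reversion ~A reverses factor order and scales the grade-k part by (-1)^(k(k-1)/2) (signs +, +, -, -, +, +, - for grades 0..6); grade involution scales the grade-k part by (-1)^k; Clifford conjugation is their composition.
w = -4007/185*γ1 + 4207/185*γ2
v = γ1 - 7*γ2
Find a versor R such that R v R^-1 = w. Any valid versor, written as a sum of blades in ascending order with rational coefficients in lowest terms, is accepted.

Since q(v) = q(w) = -48, the sum R = v + w = -3822/185*γ1 + 2912/185*γ2 does the job whenever invertible.
Answer: -3822/185*γ1 + 2912/185*γ2


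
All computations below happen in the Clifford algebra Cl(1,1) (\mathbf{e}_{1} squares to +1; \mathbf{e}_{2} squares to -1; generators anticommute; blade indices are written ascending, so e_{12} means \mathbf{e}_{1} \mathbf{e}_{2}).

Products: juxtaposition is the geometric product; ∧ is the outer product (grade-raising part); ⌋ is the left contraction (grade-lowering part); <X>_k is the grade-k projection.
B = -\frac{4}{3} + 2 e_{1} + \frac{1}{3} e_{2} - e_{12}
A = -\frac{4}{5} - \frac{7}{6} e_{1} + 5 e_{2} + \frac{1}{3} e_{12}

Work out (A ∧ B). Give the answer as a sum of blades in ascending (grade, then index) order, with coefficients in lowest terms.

step 1: \frac{16}{15} - \frac{2}{45} e_{1} - \frac{104}{15} e_{2} - \frac{301}{30} e_{12}
Answer: \frac{16}{15} - \frac{2}{45} e_{1} - \frac{104}{15} e_{2} - \frac{301}{30} e_{12}


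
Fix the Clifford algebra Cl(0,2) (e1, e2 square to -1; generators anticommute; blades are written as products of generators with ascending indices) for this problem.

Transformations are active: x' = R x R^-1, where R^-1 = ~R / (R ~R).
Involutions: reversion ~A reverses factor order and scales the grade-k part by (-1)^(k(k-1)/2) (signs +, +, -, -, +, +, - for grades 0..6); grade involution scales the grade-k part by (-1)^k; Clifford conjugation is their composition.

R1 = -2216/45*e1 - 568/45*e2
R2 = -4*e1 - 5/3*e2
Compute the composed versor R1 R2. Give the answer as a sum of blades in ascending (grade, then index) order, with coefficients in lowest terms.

Distribute over the terms of R1 (each basis-blade product reordered to ascending indices, repeated generators contracted through their squares):
(-2216/45*e1) R2 = -8864/45 + 2216/27*e1 e2
(-568/45*e2) R2 = -568/27 - 2272/45*e1 e2
Summing the partial products and collecting blades:
Answer: -29432/135 + 4264/135*e1 e2


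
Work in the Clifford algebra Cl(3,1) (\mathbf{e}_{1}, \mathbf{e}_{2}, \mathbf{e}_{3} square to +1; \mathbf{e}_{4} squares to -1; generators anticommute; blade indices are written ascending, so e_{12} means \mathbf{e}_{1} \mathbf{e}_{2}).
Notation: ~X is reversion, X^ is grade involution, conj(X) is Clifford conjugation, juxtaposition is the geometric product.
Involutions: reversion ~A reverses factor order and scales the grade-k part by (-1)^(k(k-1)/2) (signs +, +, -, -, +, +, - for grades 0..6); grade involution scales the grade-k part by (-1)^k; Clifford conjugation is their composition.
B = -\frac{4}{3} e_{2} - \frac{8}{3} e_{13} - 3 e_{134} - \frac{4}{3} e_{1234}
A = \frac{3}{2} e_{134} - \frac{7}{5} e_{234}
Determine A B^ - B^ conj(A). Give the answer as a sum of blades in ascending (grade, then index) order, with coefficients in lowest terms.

first term: \frac{9}{2} - \frac{28}{15} e_{1} - 2 e_{2} + 4 e_{4} + \frac{21}{5} e_{12} - \frac{28}{15} e_{34} + \frac{56}{15} e_{124} + 2 e_{1234}
second term: \frac{9}{2} + \frac{28}{15} e_{1} + 2 e_{2} + 4 e_{4} - \frac{21}{5} e_{12} - \frac{28}{15} e_{34} - \frac{56}{15} e_{124} - 2 e_{1234}
Answer: -\frac{56}{15} e_{1} - 4 e_{2} + \frac{42}{5} e_{12} + \frac{112}{15} e_{124} + 4 e_{1234}


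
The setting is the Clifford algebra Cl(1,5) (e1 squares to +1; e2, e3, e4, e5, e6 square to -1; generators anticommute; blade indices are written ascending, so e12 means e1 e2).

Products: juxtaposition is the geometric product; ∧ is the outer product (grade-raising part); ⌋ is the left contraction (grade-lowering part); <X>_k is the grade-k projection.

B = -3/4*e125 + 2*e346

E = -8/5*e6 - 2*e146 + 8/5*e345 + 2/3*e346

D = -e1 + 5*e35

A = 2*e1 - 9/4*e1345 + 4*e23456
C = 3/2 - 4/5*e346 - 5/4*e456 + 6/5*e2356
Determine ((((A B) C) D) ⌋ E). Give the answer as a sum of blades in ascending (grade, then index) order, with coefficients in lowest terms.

step 1: 13/2*e25 + 9/2*e156 - 27/16*e234 + e1346
step 2: -4/5*e1 + 45/8*e14 + 39/4*e25 - 27/20*e26 + 39/5*e36 - 27/5*e123 - 5/4*e135 + 27/4*e156 - 81/32*e234 - 65/8*e246 + 81/40*e456 + 6/5*e1245 + 18/5*e1345 + 3/2*e1346 - 135/64*e2356 - 26/5*e23456
step 3: 4/5 + 25/4*e1 + 45/8*e4 + 18*e14 + 1083/20*e23 + 675/64*e26 + 5/4*e35 - 183/4*e56 + 69/4*e125 + 27/20*e126 - 4*e135 + 519/20*e136 - 1833/160*e245 - 26*e246 + 18/5*e345 - 69/8*e346 - 273/32*e1234 - 65/8*e1246 - 225/8*e1345 + 381/40*e1456 - 27/4*e2356 + 135/64*e12356 + 325/8*e23456 - 26/5*e123456
step 4: 1/100 + 2*e4 - 932/25*e6 - 45/4*e16 + 9*e35 + 15/4*e36 - 25/2*e46 - 8/5*e146 + 32/25*e345 + 8/15*e346
Answer: 1/100 + 2*e4 - 932/25*e6 - 45/4*e16 + 9*e35 + 15/4*e36 - 25/2*e46 - 8/5*e146 + 32/25*e345 + 8/15*e346


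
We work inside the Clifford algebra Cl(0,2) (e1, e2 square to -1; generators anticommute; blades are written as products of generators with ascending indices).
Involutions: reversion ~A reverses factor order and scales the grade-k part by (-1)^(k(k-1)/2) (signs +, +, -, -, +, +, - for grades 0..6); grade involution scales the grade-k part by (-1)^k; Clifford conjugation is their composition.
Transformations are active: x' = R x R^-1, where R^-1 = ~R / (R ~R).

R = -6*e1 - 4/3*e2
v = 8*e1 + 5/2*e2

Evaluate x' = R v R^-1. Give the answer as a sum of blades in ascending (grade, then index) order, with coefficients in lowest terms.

~R = -6*e1 - 4/3*e2, and R ~R = -340/9, so R^-1 = ~R / (-340/9).
R v = 154/3 - 13/3*e1 e2
Answer: 706/85*e1 + 191/170*e2


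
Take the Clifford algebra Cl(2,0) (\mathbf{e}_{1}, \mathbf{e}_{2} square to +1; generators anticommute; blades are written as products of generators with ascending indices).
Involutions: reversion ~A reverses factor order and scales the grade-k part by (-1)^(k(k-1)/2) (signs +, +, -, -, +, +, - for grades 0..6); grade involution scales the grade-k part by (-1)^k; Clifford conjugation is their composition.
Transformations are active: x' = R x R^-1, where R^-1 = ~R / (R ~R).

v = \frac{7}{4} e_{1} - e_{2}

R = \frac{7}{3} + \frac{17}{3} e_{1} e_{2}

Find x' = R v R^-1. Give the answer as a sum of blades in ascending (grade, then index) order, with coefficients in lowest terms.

~R = \frac{7}{3} - \frac{17}{3} e_{1} e_{2}, and R ~R = \frac{338}{9}, so R^-1 = ~R / (\frac{338}{9}).
R v = -\frac{19}{12} e_{1} - \frac{49}{4} e_{2}
Answer: -\frac{329}{169} e_{1} - \frac{353}{676} e_{2}


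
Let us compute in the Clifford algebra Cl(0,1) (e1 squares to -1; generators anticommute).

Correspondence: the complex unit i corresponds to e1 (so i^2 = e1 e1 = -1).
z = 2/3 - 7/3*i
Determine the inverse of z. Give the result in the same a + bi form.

In blades: z = 2/3 - 7/3*e1.
With qbar = 2/3 + 7/3*e1 (scalar fixed, mapped units negated), z qbar = 53/9 (the sum of squared coefficients), so z^-1 = qbar / (53/9) = 6/53 + 21/53*e1; translating back:
Answer: 6/53 + 21/53*i


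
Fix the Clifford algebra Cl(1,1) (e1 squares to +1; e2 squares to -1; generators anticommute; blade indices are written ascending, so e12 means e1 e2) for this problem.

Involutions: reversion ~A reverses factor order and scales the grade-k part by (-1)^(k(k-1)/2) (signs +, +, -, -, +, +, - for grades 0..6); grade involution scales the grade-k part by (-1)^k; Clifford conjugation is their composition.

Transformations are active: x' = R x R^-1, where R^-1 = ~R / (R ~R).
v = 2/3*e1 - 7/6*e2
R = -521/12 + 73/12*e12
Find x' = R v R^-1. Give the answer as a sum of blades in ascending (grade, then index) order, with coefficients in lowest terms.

~R = -521/12 - 73/12*e12, and R ~R = 1848, so R^-1 = ~R / (1848).
R v = -1573/72*e1 + 3355/72*e2
Answer: 26119/72576*e1 - 74233/72576*e2


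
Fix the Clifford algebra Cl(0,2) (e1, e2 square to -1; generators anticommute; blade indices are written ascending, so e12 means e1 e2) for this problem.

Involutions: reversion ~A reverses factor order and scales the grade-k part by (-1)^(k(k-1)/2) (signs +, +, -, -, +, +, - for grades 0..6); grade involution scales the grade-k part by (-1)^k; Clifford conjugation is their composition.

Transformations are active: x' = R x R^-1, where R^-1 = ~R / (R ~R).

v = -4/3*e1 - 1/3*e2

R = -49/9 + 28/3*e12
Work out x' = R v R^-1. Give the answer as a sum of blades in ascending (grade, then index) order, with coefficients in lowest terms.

~R = -49/9 - 28/3*e12, and R ~R = 9457/81, so R^-1 = ~R / (9457/81).
R v = 280/27*e1 - 287/27*e2
Answer: 212/579*e1 + 767/579*e2


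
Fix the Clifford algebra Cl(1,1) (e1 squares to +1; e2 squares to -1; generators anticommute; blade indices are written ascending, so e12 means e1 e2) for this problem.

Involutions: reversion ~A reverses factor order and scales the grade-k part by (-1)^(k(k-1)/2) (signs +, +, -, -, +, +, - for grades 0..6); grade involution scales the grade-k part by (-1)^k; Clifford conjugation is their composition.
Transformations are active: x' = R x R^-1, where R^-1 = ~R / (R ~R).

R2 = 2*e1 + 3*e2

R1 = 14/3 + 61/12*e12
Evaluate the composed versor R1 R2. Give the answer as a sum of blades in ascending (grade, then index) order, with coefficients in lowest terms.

Distribute over the terms of R1 (each basis-blade product reordered to ascending indices, repeated generators contracted through their squares):
(14/3) R2 = 28/3*e1 + 14*e2
(61/12*e12) R2 = -61/4*e1 - 61/6*e2
Summing the partial products and collecting blades:
Answer: -71/12*e1 + 23/6*e2


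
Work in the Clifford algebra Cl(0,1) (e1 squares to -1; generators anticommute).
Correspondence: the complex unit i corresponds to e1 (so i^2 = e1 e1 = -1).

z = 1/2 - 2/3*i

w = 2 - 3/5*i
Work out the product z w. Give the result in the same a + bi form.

In blades: z = 1/2 - 2/3*e1, w = 2 - 3/5*e1.
Distribute z over w term by term (generator squares from the signature, products reordered to ascending indices): (1/2)*w = 1 - 3/10*e1; (-2/3*e1)*w = -2/5 - 4/3*e1.
Sum: 3/5 - 49/30*e1; translating back through the correspondence:
Answer: 3/5 - 49/30*i


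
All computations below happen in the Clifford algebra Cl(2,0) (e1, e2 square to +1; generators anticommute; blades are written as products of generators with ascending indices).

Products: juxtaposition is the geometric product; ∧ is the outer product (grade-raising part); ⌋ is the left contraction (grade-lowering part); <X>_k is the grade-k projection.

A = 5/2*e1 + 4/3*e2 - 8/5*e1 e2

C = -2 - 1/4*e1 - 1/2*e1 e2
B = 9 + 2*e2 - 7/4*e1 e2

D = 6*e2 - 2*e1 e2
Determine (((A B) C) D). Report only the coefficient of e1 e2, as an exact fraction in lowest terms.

step 1: -2/15 + 649/30*e1 + 61/8*e2 - 47/5*e1 e2
step 2: -1181/120 - 9461/240*e1 - 341/12*e2 + 9971/480*e1 e2
step 3: -30949/240 + 16273/240*e1 + 475/24*e2 - 26021/120*e1 e2
Answer: -26021/120


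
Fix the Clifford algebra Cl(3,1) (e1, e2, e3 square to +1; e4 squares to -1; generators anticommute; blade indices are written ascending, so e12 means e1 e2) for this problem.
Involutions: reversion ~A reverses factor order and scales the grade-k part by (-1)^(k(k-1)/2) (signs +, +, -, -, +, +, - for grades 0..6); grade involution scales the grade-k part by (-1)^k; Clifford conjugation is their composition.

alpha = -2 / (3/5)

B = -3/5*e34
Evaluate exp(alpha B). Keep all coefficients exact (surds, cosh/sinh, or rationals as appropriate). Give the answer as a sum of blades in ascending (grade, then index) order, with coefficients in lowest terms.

B^2 = (-3/5)^2*(e34)^2 = 9/25*(+1) = 9/25 (a basis 2-blade squares to minus the product of its generators' squares).
B^2 = 9/25 — the series telescopes hyperbolically here: l = 3/5, alpha*l = -2, so exp(alpha B) = cosh(-2) + (sinh(-2)/(3/5))*B = cosh(2) + (-5*sinh(2)/3)*B.
Answer: cosh(2) + sinh(2)*e34


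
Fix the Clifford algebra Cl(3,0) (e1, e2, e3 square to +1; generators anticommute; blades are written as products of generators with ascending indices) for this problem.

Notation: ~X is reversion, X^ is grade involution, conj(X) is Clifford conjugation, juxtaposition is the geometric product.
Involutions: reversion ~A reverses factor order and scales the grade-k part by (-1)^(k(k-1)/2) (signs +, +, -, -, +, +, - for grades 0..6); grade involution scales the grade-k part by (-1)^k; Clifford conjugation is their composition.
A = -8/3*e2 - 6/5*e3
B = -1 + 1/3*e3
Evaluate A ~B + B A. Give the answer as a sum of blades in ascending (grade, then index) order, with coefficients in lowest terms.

first term: -2/5 + 8/3*e2 + 6/5*e3 - 8/9*e2 e3
second term: -2/5 + 8/3*e2 + 6/5*e3 + 8/9*e2 e3
Answer: -4/5 + 16/3*e2 + 12/5*e3


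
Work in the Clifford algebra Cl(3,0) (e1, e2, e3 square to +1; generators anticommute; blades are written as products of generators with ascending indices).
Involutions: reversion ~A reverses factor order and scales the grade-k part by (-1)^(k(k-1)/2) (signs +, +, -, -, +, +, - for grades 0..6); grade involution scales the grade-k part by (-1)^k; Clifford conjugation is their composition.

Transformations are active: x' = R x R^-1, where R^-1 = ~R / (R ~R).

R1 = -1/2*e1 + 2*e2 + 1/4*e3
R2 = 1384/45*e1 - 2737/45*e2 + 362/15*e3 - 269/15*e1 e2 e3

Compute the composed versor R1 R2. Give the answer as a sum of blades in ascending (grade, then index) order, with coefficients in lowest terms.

Distribute over the terms of R1 (each basis-blade product reordered to ascending indices, repeated generators contracted through their squares):
(-1/2*e1) R2 = -692/45 + 2737/90*e1 e2 - 181/15*e1 e3 + 269/30*e2 e3
(2*e2) R2 = -5474/45 - 2768/45*e1 e2 + 538/15*e1 e3 + 724/15*e2 e3
(1/4*e3) R2 = 181/30 - 269/60*e1 e2 - 346/45*e1 e3 + 2737/180*e2 e3
Summing the partial products and collecting blades:
Answer: -11789/90 - 427/12*e1 e2 + 145/9*e1 e3 + 13039/180*e2 e3


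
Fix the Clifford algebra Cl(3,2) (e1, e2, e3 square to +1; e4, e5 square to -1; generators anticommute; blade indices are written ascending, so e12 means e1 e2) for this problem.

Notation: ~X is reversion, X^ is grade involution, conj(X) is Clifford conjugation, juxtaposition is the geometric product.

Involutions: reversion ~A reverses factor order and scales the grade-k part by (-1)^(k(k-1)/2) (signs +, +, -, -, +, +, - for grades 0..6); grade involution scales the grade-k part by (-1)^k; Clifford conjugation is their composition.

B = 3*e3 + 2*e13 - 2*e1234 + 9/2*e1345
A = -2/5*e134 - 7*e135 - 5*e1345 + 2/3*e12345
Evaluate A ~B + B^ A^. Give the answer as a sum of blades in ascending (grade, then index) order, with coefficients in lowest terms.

first term: -45/2 - 11/5*e2 + 307/10*e4 - 217/15*e5 + 6/5*e14 + 21*e15 + 10*e25 - 10*e45 - 15*e145 + 38/3*e245 + 2*e1245
second term: -45/2 + 19/5*e2 + 307/10*e4 - 257/15*e5 + 6/5*e14 + 21*e15 - 10*e25 + 10*e45 - 15*e145 - 46/3*e245 + 2*e1245
Answer: -45 + 8/5*e2 + 307/5*e4 - 158/5*e5 + 12/5*e14 + 42*e15 - 30*e145 - 8/3*e245 + 4*e1245


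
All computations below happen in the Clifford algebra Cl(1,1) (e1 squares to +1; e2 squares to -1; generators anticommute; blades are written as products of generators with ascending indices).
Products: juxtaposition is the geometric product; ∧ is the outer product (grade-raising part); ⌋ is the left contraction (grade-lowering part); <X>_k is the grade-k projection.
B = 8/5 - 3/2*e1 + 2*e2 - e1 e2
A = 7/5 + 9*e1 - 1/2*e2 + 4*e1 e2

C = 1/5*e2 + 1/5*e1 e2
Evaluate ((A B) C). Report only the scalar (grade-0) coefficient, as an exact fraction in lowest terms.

step 1: -713/50 + 24/5*e1 - e2 + 89/4*e1 e2
step 2: 93/20 - 93/20*e1 - 473/250*e2 - 473/250*e1 e2
Answer: 93/20


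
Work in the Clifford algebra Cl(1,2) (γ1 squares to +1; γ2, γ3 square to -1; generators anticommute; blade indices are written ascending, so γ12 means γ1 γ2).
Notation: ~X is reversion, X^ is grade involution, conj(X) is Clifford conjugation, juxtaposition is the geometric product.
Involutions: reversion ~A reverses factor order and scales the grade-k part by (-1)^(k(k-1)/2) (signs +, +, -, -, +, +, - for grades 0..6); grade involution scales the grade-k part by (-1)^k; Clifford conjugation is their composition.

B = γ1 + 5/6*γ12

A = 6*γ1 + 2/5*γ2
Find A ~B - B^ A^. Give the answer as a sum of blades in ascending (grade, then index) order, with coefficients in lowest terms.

first term: 6 - 1/3*γ1 - 5*γ2 - 2/5*γ12
second term: 6 + 1/3*γ1 + 5*γ2 + 2/5*γ12
Answer: -2/3*γ1 - 10*γ2 - 4/5*γ12


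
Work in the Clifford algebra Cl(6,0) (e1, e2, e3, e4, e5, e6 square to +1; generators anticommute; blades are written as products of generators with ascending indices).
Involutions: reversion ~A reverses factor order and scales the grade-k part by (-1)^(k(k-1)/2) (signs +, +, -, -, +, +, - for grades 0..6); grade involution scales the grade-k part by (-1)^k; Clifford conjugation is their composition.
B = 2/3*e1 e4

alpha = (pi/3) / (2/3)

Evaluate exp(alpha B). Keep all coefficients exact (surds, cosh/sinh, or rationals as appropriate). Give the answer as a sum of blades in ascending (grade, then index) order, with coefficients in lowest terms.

B^2 = (2/3)^2*(e1 e4)^2 = 4/9*(-1) = -4/9 (a basis 2-blade squares to minus the product of its generators' squares).
B^2 = -4/9 — the series telescopes trigonometrically here: l = 2/3, alpha*l = pi/3, so exp(alpha B) = cos(pi/3) + (sin(pi/3)/(2/3))*B = 1/2 + (3*sqrt(3)/4)*B.
Answer: 1/2 + sqrt(3)/2*e1 e4


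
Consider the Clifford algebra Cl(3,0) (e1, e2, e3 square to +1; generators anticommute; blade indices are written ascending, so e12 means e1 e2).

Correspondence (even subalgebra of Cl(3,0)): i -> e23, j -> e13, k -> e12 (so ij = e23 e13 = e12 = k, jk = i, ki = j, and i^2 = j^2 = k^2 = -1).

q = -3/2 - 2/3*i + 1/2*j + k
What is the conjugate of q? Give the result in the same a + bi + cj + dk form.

In blades: q = -3/2 + e12 + 1/2*e13 - 2/3*e23.
Quaternion conjugation is reversion on the even subalgebra: the scalar is fixed and every grade-2 blade flips sign, giving -3/2 - e12 - 1/2*e13 + 2/3*e23; translating back:
Answer: -3/2 + 2/3*i - 1/2*j - k


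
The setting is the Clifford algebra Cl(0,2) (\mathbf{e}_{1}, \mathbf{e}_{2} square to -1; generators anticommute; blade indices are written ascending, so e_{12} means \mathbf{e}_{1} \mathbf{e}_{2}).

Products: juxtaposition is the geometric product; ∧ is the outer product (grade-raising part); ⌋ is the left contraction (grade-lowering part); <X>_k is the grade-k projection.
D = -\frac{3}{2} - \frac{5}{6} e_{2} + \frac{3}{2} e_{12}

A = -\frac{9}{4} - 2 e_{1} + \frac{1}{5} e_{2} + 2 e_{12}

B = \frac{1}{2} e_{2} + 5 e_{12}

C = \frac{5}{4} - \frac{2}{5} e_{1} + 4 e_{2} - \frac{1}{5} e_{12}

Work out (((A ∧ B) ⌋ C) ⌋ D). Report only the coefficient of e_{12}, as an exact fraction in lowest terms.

step 1: -\frac{9}{8} e_{2} - \frac{49}{4} e_{12}
step 2: \frac{41}{20} + \frac{9}{40} e_{1}
step 3: -\frac{123}{40} - \frac{491}{240} e_{2} + \frac{123}{40} e_{12}
Answer: \frac{123}{40}


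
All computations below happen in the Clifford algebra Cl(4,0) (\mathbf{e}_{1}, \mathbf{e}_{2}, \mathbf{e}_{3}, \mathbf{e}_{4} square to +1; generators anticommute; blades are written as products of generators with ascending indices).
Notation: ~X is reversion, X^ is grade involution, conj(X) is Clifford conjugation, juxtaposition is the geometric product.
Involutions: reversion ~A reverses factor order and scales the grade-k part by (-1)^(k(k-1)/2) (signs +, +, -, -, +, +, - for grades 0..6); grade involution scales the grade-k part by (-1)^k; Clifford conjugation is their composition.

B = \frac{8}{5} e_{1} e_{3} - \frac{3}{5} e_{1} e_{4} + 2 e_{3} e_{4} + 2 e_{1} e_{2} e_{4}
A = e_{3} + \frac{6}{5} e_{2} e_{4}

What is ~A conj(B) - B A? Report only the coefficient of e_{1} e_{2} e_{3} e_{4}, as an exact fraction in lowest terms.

first term: 4 e_{1} - 2 e_{4} - \frac{18}{25} e_{1} e_{2} - \frac{12}{5} e_{2} e_{3} - \frac{3}{5} e_{1} e_{3} e_{4} + \frac{2}{25} e_{1} e_{2} e_{3} e_{4}
second term: -\frac{4}{5} e_{1} - 2 e_{4} + \frac{18}{25} e_{1} e_{2} + \frac{12}{5} e_{2} e_{3} + \frac{3}{5} e_{1} e_{3} e_{4} - \frac{98}{25} e_{1} e_{2} e_{3} e_{4}
Answer: 4


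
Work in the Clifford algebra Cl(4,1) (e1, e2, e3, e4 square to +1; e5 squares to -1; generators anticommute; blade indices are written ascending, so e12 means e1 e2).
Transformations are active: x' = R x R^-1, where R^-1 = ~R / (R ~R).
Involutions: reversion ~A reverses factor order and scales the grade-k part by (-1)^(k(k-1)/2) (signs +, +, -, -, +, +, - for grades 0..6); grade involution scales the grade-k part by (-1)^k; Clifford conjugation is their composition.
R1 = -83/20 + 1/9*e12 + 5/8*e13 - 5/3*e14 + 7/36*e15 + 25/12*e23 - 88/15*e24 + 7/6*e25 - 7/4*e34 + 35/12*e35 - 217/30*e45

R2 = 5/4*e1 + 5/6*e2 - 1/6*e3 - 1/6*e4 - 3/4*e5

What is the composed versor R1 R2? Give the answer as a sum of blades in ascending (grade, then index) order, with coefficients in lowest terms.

Distribute over the terms of R2 (each basis-blade product reordered to ascending indices, repeated generators contracted through their squares):
R1 (5/4*e1) = -83/16*e1 - 5/36*e2 - 25/32*e3 + 25/12*e4 - 35/144*e5 + 125/48*e123 - 22/3*e124 + 35/24*e125 - 35/16*e134 + 175/48*e135 - 217/24*e145
R1 (5/6*e2) = 5/54*e1 - 83/24*e2 - 125/72*e3 + 44/9*e4 - 35/36*e5 - 25/48*e123 + 25/18*e124 - 35/216*e125 - 35/24*e234 + 175/72*e235 - 217/36*e245
R1 (-1/6*e3) = -5/48*e1 - 25/72*e2 + 83/120*e3 - 7/24*e4 + 35/72*e5 - 1/54*e123 - 5/18*e134 + 7/216*e135 - 44/45*e234 + 7/36*e235 + 217/180*e345
R1 (-1/6*e4) = 5/18*e1 + 44/45*e2 + 7/24*e3 + 83/120*e4 - 217/180*e5 - 1/54*e124 - 5/48*e134 + 7/216*e145 - 25/72*e234 + 7/36*e245 + 35/72*e345
R1 (-3/4*e5) = 7/48*e1 + 7/8*e2 + 35/16*e3 - 217/40*e4 + 249/80*e5 - 1/12*e125 - 15/32*e135 + 5/4*e145 - 25/16*e235 + 22/5*e245 + 21/16*e345
Summing the partial products and collecting blades:
Answer: -2063/432*e1 - 251/120*e2 + 941/1440*e3 + 701/360*e4 + 53/45*e5 + 223/108*e123 - 161/27*e124 + 131/108*e125 - 185/72*e134 + 2773/864*e135 - 419/54*e145 - 167/60*e234 + 17/16*e235 - 43/30*e245 + 721/240*e345
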